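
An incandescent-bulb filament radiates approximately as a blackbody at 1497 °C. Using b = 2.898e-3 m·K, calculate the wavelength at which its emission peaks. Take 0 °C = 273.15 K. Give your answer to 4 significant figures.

λ_max ≈ 1.637 μm

T = 1497 °C + 273.15 = 1770.15 K.
Wien's displacement law: λ_max = b/T = (2.898×10⁻³ m·K)/(1770.15 K) = 1.6371×10⁻⁶ m.
That is 1.637 μm, in the infrared range.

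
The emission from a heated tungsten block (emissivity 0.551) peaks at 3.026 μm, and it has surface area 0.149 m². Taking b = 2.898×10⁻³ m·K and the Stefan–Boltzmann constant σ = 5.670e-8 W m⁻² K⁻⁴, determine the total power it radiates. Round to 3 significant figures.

Wien's law: T = b/λ_max = 2.898×10⁻³/3.026×10⁻⁶ = 957.700 K.
Area A = 0.149 m².
Then P = εσAT⁴ = 0.551×5.670×10⁻⁸×0.149×(957.700)⁴ = 3.92×10³ W.

P ≈ 3.92×10³ W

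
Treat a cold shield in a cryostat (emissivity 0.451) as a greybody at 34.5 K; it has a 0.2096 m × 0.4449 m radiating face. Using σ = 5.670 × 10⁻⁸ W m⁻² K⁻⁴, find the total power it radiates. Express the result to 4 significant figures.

Area A = 0.2096 × 0.4449 = 0.093251 m².
P = εσAT⁴ = 0.451 × 5.670×10⁻⁸ × 0.093251 × (34.5)⁴ = 3.378×10⁻³ W.

P ≈ 3.378×10⁻³ W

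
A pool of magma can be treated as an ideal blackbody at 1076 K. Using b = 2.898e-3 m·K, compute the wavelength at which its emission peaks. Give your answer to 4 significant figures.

Wien's displacement law: λ_max = b/T = (2.898×10⁻³ m·K)/(1076 K) = 2.6933×10⁻⁶ m.
That is 2693 nm, in the infrared range.

λ_max ≈ 2693 nm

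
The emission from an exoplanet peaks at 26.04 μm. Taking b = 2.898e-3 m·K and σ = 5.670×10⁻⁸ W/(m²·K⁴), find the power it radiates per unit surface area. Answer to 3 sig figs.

I ≈ 8.70 W/m²

Wien's law: T = b/λ_max = 2.898×10⁻³/2.604×10⁻⁵ = 111.290 K.
Then I = σT⁴ = 5.670×10⁻⁸×(111.290)⁴ = 8.70 W/m².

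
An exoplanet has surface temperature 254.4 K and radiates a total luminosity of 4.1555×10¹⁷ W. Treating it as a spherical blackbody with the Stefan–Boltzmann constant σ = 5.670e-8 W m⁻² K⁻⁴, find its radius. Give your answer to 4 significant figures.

R ≈ 1.180×10⁷ m

L = 4πR²σT⁴ ⇒ R = √(L/(4πσT⁴)).
σT⁴ = 237.493 W/m², so R = √(4.1555×10¹⁷/(4π×237.493)) = 1.180×10⁷ m.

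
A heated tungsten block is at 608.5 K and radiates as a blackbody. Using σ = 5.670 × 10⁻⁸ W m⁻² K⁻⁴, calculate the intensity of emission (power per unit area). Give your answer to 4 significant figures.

Stefan–Boltzmann: I = σT⁴ = 5.670×10⁻⁸ × (608.5)⁴ = 7774 W/m².

I ≈ 7774 W/m²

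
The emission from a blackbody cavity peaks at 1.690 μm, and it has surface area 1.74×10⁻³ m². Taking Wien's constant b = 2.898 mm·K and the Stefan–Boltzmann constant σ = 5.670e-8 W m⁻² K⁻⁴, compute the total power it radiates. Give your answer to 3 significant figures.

Wien's law: T = b/λ_max = 2.898×10⁻³/1.690×10⁻⁶ = 1714.79 K.
Area A = 1.74×10⁻³ m².
Then P = σAT⁴ = 5.670×10⁻⁸×1.74×10⁻³×(1714.79)⁴ = 853 W.

P ≈ 853 W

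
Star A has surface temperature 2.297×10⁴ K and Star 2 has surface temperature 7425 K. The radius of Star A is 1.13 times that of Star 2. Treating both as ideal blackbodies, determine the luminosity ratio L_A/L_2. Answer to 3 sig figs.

L_A/L_2 ≈ 117

L ∝ R²T⁴, so L_A/L_2 = (R_A/R_2)²(T_A/T_2)⁴ = (1.13)² × (2.297×10⁴/7425)⁴ = 1.2769 × 91.5921 = 117.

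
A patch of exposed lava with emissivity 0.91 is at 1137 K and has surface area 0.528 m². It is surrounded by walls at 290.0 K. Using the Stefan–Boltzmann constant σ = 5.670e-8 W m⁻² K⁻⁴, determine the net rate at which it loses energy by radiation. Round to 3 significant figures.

Net loss ≈ 4.53×10⁴ W

Area A = 0.528 m².
Net radiated power P_net = εσA(T⁴ − T₀⁴) = 0.91×5.670×10⁻⁸×0.528×(1137⁴ − 290.0⁴).
T⁴ − T₀⁴ = 1.67125×10¹² − 7.07281×10⁹ = 1.66418×10¹² K⁴, so P_net = 4.53×10⁴ W.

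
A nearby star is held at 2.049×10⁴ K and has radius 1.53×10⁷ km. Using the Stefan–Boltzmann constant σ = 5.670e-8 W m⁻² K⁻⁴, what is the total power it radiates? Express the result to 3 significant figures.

Surface area A = 4πR² = 4π(1.53×10¹⁰ m)² = 2.94166×10²¹ m².
P = σAT⁴ = 5.670×10⁻⁸ × 2.94166×10²¹ × (2.049×10⁴)⁴ = 2.94×10³¹ W.

P ≈ 2.94×10³¹ W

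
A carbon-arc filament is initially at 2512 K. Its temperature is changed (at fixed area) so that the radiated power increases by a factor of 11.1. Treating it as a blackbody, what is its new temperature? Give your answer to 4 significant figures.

T₂ ≈ 4585 K

P ∝ T⁴, so T₂/T₁ = (P₂/P₁)^(1/4) = (11.1)^(1/4) = 1.82529.
T₂ = 2512 × 1.82529 = 4585 K.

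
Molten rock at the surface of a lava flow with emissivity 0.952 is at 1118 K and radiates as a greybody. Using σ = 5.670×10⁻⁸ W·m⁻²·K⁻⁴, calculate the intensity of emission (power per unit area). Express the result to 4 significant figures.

Stefan–Boltzmann: I = εσT⁴ = 0.952 × 5.670×10⁻⁸ × (1118)⁴ = 8.433×10⁴ W/m².

I ≈ 8.433×10⁴ W/m²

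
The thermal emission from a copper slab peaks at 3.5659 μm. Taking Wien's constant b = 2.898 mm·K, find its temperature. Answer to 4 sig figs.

T ≈ 812.7 K

Wien's law gives T = b/λ_max = (2.898×10⁻³ m·K)/(3.5659×10⁻⁶ m) = 812.7 K.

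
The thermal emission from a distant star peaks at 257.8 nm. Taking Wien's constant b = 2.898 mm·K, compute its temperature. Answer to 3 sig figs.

Wien's law gives T = b/λ_max = (2.898×10⁻³ m·K)/(2.578×10⁻⁷ m) = 1.12×10⁴ K.

T ≈ 1.12×10⁴ K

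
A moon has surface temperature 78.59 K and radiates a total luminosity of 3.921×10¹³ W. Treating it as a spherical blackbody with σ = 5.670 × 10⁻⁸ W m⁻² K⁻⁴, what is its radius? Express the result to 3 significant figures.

R ≈ 1.20×10⁶ m

L = 4πR²σT⁴ ⇒ R = √(L/(4πσT⁴)).
σT⁴ = 2.16298 W/m², so R = √(3.921×10¹³/(4π×2.16298)) = 1.20×10⁶ m.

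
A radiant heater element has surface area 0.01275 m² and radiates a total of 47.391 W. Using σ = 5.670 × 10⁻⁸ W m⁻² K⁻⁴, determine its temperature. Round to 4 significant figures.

Area A = 0.01275 m².
P = σAT⁴ ⇒ T = (P/(σA))^(1/4) = (47.391/(5.670×10⁻⁸×0.01275))^(1/4) = 506.0 K.

T ≈ 506.0 K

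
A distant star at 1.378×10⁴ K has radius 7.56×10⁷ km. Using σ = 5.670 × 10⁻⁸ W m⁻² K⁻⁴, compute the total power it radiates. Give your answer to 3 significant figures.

P ≈ 1.47×10³² W

Surface area A = 4πR² = 4π(7.56×10¹⁰ m)² = 7.18213×10²² m².
P = σAT⁴ = 5.670×10⁻⁸ × 7.18213×10²² × (1.378×10⁴)⁴ = 1.47×10³² W.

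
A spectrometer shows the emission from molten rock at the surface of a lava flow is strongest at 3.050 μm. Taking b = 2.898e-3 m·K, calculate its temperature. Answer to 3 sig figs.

T ≈ 950 K

Wien's law gives T = b/λ_max = (2.898×10⁻³ m·K)/(3.050×10⁻⁶ m) = 950 K.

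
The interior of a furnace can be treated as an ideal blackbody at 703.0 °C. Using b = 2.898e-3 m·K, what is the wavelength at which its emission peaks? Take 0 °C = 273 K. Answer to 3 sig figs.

λ_max ≈ 2.97 μm

T = 703.0 °C + 273 = 976.0 K.
Wien's displacement law: λ_max = b/T = (2.898×10⁻³ m·K)/(976.0 K) = 2.969×10⁻⁶ m.
That is 2.97 μm, in the infrared range.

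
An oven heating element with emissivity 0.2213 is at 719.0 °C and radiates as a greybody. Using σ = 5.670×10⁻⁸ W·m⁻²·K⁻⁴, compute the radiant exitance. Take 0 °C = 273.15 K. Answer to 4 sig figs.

T = 719.0 °C + 273.15 = 992.15 K.
Stefan–Boltzmann: I = εσT⁴ = 0.2213 × 5.670×10⁻⁸ × (992.15)⁴ = 1.216×10⁴ W/m².

I ≈ 1.216×10⁴ W/m²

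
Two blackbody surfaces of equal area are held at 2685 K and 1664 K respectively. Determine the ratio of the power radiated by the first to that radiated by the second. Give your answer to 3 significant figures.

With equal areas, P₁/P₂ = (T₁/T₂)⁴ = (2685/1664)⁴ = 6.78.

P₁/P₂ ≈ 6.78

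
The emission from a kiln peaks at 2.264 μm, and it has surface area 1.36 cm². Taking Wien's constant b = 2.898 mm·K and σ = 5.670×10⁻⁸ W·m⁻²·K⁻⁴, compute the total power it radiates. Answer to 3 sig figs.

Wien's law: T = b/λ_max = 2.898×10⁻³/2.264×10⁻⁶ = 1280.04 K.
Area A = 1.36 cm² = 1.36×10⁻⁴ m².
Then P = σAT⁴ = 5.670×10⁻⁸×1.36×10⁻⁴×(1280.04)⁴ = 20.7 W.

P ≈ 20.7 W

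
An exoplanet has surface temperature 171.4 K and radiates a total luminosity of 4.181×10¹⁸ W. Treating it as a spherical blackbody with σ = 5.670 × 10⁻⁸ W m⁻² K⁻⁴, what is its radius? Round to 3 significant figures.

R ≈ 8.25×10⁷ m

L = 4πR²σT⁴ ⇒ R = √(L/(4πσT⁴)).
σT⁴ = 48.9358 W/m², so R = √(4.181×10¹⁸/(4π×48.9358)) = 8.25×10⁷ m.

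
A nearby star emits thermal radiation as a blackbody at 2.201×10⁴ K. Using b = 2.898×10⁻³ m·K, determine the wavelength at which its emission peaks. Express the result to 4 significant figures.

Wien's displacement law: λ_max = b/T = (2.898×10⁻³ m·K)/(2.201×10⁴ K) = 1.3167×10⁻⁷ m.
That is 131.7 nm, in the ultraviolet range.

λ_max ≈ 131.7 nm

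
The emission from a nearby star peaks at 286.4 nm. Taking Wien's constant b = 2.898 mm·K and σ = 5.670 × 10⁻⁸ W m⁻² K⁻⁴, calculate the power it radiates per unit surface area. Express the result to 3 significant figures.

Wien's law: T = b/λ_max = 2.898×10⁻³/2.864×10⁻⁷ = 10118.7 K.
Then I = σT⁴ = 5.670×10⁻⁸×(10118.7)⁴ = 5.94×10⁸ W/m².

I ≈ 5.94×10⁸ W/m²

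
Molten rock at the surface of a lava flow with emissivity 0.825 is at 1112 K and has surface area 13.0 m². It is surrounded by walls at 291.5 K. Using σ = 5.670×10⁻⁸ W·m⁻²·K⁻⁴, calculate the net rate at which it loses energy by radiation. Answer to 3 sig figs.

Net loss ≈ 9.25×10⁵ W

Area A = 13.0 m².
Net radiated power P_net = εσA(T⁴ − T₀⁴) = 0.825×5.670×10⁻⁸×13.0×(1112⁴ − 291.5⁴).
T⁴ − T₀⁴ = 1.52904×10¹² − 7.22028×10⁹ = 1.52182×10¹² K⁴, so P_net = 9.25×10⁵ W.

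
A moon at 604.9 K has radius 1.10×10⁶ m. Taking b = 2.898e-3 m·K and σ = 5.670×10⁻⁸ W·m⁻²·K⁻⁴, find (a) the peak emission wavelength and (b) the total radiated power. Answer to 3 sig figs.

λ_max ≈ 4.79 μm; P ≈ 1.15×10¹⁷ W

(a) λ_max = b/T = 2.898×10⁻³/604.9 = 4.791×10⁻⁶ m = 4.79 μm.
Surface area A = 4πR² = 4π(1.10×10⁶ m)² = 1.52053×10¹³ m².
(b) P = σAT⁴ = 5.670×10⁻⁸×1.52053×10¹³×(604.9)⁴ = 1.15×10¹⁷ W.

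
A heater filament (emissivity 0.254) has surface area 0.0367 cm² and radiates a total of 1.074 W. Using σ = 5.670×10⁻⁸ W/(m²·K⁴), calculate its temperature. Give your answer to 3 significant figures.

Area A = 0.0367 cm² = 3.67×10⁻⁶ m².
P = εσAT⁴ ⇒ T = (P/(εσA))^(1/4) = (1.074/(0.254×5.670×10⁻⁸×3.67×10⁻⁶))^(1/4) = 2.12×10³ K.

T ≈ 2.12×10³ K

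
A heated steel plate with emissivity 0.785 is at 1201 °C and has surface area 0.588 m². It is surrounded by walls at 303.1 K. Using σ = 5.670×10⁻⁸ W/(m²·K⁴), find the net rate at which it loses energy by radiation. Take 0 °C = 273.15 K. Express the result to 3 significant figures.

Net loss ≈ 1.23×10⁵ W

T = 1201 °C + 273.15 = 1474.15 K.
Area A = 0.588 m².
Net radiated power P_net = εσA(T⁴ − T₀⁴) = 0.785×5.670×10⁻⁸×0.588×(1474.15⁴ − 303.1⁴).
T⁴ − T₀⁴ = 4.72244×10¹² − 8.44003×10⁹ = 4.71400×10¹² K⁴, so P_net = 1.23×10⁵ W.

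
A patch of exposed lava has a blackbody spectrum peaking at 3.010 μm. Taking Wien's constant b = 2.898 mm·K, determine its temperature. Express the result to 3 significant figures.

Wien's law gives T = b/λ_max = (2.898×10⁻³ m·K)/(3.010×10⁻⁶ m) = 963 K.

T ≈ 963 K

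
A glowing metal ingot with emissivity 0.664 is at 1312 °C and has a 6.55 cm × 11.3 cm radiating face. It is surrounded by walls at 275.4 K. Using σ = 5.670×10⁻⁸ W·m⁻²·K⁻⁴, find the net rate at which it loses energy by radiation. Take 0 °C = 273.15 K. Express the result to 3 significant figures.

Net loss ≈ 1.76×10³ W

T = 1312 °C + 273.15 = 1585.15 K.
Area A = 0.0655 × 0.113 = 7.4015×10⁻³ m².
Net radiated power P_net = εσA(T⁴ − T₀⁴) = 0.664×5.670×10⁻⁸×7.4015×10⁻³×(1585.15⁴ − 275.4⁴).
T⁴ − T₀⁴ = 6.31366×10¹² − 5.75249×10⁹ = 6.30791×10¹² K⁴, so P_net = 1.76×10³ W.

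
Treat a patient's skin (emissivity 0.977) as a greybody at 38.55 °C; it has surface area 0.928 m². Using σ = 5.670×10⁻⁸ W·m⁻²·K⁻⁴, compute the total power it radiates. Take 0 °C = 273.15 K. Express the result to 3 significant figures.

P ≈ 485 W

T = 38.55 °C + 273.15 = 311.70 K.
Area A = 0.928 m².
P = εσAT⁴ = 0.977 × 5.670×10⁻⁸ × 0.928 × (311.70)⁴ = 485 W.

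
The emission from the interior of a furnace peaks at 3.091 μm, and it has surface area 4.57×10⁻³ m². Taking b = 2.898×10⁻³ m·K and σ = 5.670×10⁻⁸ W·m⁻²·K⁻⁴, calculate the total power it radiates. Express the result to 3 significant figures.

Wien's law: T = b/λ_max = 2.898×10⁻³/3.091×10⁻⁶ = 937.561 K.
Area A = 4.57×10⁻³ m².
Then P = σAT⁴ = 5.670×10⁻⁸×4.57×10⁻³×(937.561)⁴ = 200 W.

P ≈ 200 W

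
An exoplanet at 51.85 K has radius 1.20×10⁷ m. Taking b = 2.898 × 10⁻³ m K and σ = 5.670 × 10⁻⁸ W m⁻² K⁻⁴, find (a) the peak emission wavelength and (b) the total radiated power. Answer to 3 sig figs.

λ_max ≈ 55.9 μm; P ≈ 7.42×10¹⁴ W

(a) λ_max = b/T = 2.898×10⁻³/51.85 = 5.589×10⁻⁵ m = 55.9 μm.
Surface area A = 4πR² = 4π(1.20×10⁷ m)² = 1.80956×10¹⁵ m².
(b) P = σAT⁴ = 5.670×10⁻⁸×1.80956×10¹⁵×(51.85)⁴ = 7.42×10¹⁴ W.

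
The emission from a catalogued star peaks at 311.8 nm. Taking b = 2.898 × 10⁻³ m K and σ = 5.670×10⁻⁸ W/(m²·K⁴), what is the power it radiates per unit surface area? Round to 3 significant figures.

Wien's law: T = b/λ_max = 2.898×10⁻³/3.118×10⁻⁷ = 9294.42 K.
Then I = σT⁴ = 5.670×10⁻⁸×(9294.42)⁴ = 4.23×10⁸ W/m².

I ≈ 4.23×10⁸ W/m²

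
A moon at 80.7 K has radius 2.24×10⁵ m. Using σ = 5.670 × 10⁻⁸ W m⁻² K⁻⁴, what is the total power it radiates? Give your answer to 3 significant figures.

P ≈ 1.52×10¹² W

Surface area A = 4πR² = 4π(2.24×10⁵ m)² = 6.30530×10¹¹ m².
P = σAT⁴ = 5.670×10⁻⁸ × 6.30530×10¹¹ × (80.7)⁴ = 1.52×10¹² W.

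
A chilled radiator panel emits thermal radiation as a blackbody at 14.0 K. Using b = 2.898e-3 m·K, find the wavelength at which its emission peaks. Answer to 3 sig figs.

Wien's displacement law: λ_max = b/T = (2.898×10⁻³ m·K)/(14.0 K) = 2.070×10⁻⁴ m.
That is 0.207 mm, in the infrared range.

λ_max ≈ 0.207 mm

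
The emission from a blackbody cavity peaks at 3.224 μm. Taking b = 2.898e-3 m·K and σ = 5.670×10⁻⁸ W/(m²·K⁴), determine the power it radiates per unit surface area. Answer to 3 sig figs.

Wien's law: T = b/λ_max = 2.898×10⁻³/3.224×10⁻⁶ = 898.883 K.
Then I = σT⁴ = 5.670×10⁻⁸×(898.883)⁴ = 3.70×10⁴ W/m².

I ≈ 3.70×10⁴ W/m²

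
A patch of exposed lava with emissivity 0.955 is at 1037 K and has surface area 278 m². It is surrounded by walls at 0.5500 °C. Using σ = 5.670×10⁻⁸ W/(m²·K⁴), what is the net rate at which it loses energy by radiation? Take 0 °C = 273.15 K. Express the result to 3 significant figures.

Surroundings: T = 0.5500 °C + 273.15 = 273.7000 K.
Area A = 278 m².
Net radiated power P_net = εσA(T⁴ − T₀⁴) = 0.955×5.670×10⁻⁸×278×(1037⁴ − 273.7000⁴).
T⁴ − T₀⁴ = 1.15642×10¹² − 5.61176×10⁹ = 1.15081×10¹² K⁴, so P_net = 1.73×10⁷ W.

Net loss ≈ 1.73×10⁷ W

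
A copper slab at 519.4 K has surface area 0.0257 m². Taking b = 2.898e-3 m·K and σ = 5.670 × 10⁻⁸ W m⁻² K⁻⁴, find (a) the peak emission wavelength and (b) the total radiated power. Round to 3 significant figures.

(a) λ_max = b/T = 2.898×10⁻³/519.4 = 5.580×10⁻⁶ m = 5.58 μm.
Area A = 0.0257 m².
(b) P = σAT⁴ = 5.670×10⁻⁸×0.0257×(519.4)⁴ = 106 W.

λ_max ≈ 5.58 μm; P ≈ 106 W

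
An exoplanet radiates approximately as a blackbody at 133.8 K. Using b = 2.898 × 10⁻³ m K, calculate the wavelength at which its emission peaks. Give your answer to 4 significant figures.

Wien's displacement law: λ_max = b/T = (2.898×10⁻³ m·K)/(133.8 K) = 2.1659×10⁻⁵ m.
That is 21.66 μm, in the infrared range.

λ_max ≈ 21.66 μm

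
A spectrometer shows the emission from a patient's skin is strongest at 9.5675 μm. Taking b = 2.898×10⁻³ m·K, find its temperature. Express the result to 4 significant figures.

Wien's law gives T = b/λ_max = (2.898×10⁻³ m·K)/(9.5675×10⁻⁶ m) = 302.9 K.

T ≈ 302.9 K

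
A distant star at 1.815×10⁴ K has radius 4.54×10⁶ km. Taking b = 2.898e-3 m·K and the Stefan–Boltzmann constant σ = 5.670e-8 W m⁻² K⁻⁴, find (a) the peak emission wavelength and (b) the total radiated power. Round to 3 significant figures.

(a) λ_max = b/T = 2.898×10⁻³/1.815×10⁴ = 1.597×10⁻⁷ m = 160 nm.
Surface area A = 4πR² = 4π(4.54×10⁹ m)² = 2.59013×10²⁰ m².
(b) P = σAT⁴ = 5.670×10⁻⁸×2.59013×10²⁰×(1.815×10⁴)⁴ = 1.59×10³⁰ W.

λ_max ≈ 160 nm; P ≈ 1.59×10³⁰ W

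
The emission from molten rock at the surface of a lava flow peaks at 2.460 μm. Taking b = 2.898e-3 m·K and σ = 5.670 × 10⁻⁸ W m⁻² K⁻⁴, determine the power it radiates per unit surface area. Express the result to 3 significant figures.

I ≈ 1.09×10⁵ W/m²

Wien's law: T = b/λ_max = 2.898×10⁻³/2.460×10⁻⁶ = 1178.05 K.
Then I = σT⁴ = 5.670×10⁻⁸×(1178.05)⁴ = 1.09×10⁵ W/m².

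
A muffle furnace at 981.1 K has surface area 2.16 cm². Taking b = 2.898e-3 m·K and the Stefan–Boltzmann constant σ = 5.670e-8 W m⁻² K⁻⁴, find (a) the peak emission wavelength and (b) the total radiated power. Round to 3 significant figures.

λ_max ≈ 2.95×10³ nm; P ≈ 11.3 W

(a) λ_max = b/T = 2.898×10⁻³/981.1 = 2.954×10⁻⁶ m = 2.95×10³ nm.
Area A = 2.16 cm² = 2.16×10⁻⁴ m².
(b) P = σAT⁴ = 5.670×10⁻⁸×2.16×10⁻⁴×(981.1)⁴ = 11.3 W.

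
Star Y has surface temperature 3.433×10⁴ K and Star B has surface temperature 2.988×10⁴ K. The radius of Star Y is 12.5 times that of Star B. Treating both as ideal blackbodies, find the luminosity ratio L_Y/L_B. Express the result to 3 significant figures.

L_Y/L_B ≈ 272

L ∝ R²T⁴, so L_Y/L_B = (R_Y/R_B)²(T_Y/T_B)⁴ = (12.5)² × (3.433×10⁴/2.988×10⁴)⁴ = 156.25 × 1.74250 = 272.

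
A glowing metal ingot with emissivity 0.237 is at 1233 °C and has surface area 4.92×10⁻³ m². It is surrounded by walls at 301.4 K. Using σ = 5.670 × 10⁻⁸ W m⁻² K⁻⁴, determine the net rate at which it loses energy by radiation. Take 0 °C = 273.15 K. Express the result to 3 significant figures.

Net loss ≈ 340 W

T = 1233 °C + 273.15 = 1506.15 K.
Area A = 4.92×10⁻³ m².
Net radiated power P_net = εσA(T⁴ − T₀⁴) = 0.237×5.670×10⁻⁸×4.92×10⁻³×(1506.15⁴ − 301.4⁴).
T⁴ − T₀⁴ = 5.14604×10¹² − 8.25226×10⁹ = 5.13779×10¹² K⁴, so P_net = 340 W.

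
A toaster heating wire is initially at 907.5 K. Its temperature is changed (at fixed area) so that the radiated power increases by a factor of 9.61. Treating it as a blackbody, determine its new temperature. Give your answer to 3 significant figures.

T₂ ≈ 1.60×10³ K

P ∝ T⁴, so T₂/T₁ = (P₂/P₁)^(1/4) = (9.61)^(1/4) = 1.76068.
T₂ = 907.5 × 1.76068 = 1.60×10³ K.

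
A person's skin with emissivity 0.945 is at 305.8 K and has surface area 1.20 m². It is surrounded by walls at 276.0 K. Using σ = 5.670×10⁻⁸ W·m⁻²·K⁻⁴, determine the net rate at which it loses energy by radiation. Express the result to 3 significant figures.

Net loss ≈ 189 W

Area A = 1.20 m².
Net radiated power P_net = εσA(T⁴ − T₀⁴) = 0.945×5.670×10⁻⁸×1.20×(305.8⁴ − 276.0⁴).
T⁴ − T₀⁴ = 8.74480×10⁹ − 5.80278×10⁹ = 2.94202×10⁹ K⁴, so P_net = 189 W.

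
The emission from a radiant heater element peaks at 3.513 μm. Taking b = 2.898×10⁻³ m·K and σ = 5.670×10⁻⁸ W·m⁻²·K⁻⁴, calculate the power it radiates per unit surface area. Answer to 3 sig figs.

I ≈ 2.63×10⁴ W/m²

Wien's law: T = b/λ_max = 2.898×10⁻³/3.513×10⁻⁶ = 824.936 K.
Then I = σT⁴ = 5.670×10⁻⁸×(824.936)⁴ = 2.63×10⁴ W/m².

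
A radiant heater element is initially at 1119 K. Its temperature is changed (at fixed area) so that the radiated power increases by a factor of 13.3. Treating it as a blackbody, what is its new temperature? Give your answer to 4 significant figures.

T₂ ≈ 2137 K

P ∝ T⁴, so T₂/T₁ = (P₂/P₁)^(1/4) = (13.3)^(1/4) = 1.90969.
T₂ = 1119 × 1.90969 = 2137 K.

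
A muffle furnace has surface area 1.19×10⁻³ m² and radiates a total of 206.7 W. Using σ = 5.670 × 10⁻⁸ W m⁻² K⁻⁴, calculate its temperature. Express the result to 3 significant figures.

Area A = 1.19×10⁻³ m².
P = σAT⁴ ⇒ T = (P/(σA))^(1/4) = (206.7/(5.670×10⁻⁸×1.19×10⁻³))^(1/4) = 1.32×10³ K.

T ≈ 1.32×10³ K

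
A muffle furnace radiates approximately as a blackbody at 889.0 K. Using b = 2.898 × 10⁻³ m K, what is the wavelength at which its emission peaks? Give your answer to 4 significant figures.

λ_max ≈ 3.260 μm

Wien's displacement law: λ_max = b/T = (2.898×10⁻³ m·K)/(889.0 K) = 3.2598×10⁻⁶ m.
That is 3.260 μm, in the infrared range.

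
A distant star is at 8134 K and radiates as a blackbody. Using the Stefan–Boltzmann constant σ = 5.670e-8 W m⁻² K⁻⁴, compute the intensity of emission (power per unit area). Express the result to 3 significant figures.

Stefan–Boltzmann: I = σT⁴ = 5.670×10⁻⁸ × (8134)⁴ = 2.48×10⁸ W/m².

I ≈ 2.48×10⁸ W/m²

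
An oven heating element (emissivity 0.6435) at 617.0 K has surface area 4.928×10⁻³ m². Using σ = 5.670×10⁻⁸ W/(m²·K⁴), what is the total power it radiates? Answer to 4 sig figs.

Area A = 4.928×10⁻³ m².
P = εσAT⁴ = 0.6435 × 5.670×10⁻⁸ × 4.928×10⁻³ × (617.0)⁴ = 26.06 W.

P ≈ 26.06 W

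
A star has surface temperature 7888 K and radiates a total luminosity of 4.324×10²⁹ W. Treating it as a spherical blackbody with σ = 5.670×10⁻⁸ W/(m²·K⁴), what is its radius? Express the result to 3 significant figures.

R ≈ 1.25×10¹⁰ m

L = 4πR²σT⁴ ⇒ R = √(L/(4πσT⁴)).
σT⁴ = 2.19508×10⁸ W/m², so R = √(4.324×10²⁹/(4π×2.19508×10⁸)) = 1.25×10¹⁰ m.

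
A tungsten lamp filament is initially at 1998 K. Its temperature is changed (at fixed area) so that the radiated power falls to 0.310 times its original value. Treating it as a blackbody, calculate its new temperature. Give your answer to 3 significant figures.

P ∝ T⁴, so T₂/T₁ = (P₂/P₁)^(1/4) = (0.310)^(1/4) = 0.746175.
T₂ = 1998 × 0.746175 = 1.49×10³ K.

T₂ ≈ 1.49×10³ K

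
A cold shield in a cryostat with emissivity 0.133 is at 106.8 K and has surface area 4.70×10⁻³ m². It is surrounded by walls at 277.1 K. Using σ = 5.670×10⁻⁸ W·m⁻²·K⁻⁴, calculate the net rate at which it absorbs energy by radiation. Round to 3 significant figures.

Area A = 4.70×10⁻³ m².
Net radiated power P_net = εσA(T⁴ − T₀⁴) = 0.133×5.670×10⁻⁸×4.70×10⁻³×(106.8⁴ − 277.1⁴).
T⁴ − T₀⁴ = 1.30102×10⁸ − 5.89585×10⁹ = -5.76575×10⁹ K⁴, so P_net = -0.204 W — negative, meaning a net gain of 0.204 W.

Net gain ≈ 0.204 W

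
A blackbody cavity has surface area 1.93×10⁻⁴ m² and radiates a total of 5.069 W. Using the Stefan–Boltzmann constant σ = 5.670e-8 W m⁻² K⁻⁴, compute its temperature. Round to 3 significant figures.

Area A = 1.93×10⁻⁴ m².
P = σAT⁴ ⇒ T = (P/(σA))^(1/4) = (5.069/(5.670×10⁻⁸×1.93×10⁻⁴))^(1/4) = 825 K.

T ≈ 825 K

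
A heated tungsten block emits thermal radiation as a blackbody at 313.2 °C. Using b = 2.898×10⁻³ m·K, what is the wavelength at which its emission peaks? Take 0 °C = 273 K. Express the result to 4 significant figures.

λ_max ≈ 4.944 μm

T = 313.2 °C + 273 = 586.2 K.
Wien's displacement law: λ_max = b/T = (2.898×10⁻³ m·K)/(586.2 K) = 4.9437×10⁻⁶ m.
That is 4.944 μm, in the infrared range.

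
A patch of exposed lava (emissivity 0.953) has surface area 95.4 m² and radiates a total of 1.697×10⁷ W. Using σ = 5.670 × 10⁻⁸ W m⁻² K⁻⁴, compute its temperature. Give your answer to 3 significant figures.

T ≈ 1.35×10³ K

Area A = 95.4 m².
P = εσAT⁴ ⇒ T = (P/(εσA))^(1/4) = (1.697×10⁷/(0.953×5.670×10⁻⁸×95.4))^(1/4) = 1.35×10³ K.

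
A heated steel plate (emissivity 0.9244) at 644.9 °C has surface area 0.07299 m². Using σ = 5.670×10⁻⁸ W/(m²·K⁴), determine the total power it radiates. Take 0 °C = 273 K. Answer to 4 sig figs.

T = 644.9 °C + 273 = 917.9 K.
Area A = 0.07299 m².
P = εσAT⁴ = 0.9244 × 5.670×10⁻⁸ × 0.07299 × (917.9)⁴ = 2716 W.

P ≈ 2716 W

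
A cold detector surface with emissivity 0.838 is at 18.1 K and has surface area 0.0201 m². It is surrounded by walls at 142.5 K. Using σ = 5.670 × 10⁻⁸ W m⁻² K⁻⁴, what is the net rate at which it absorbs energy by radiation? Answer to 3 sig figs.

Area A = 0.0201 m².
Net radiated power P_net = εσA(T⁴ − T₀⁴) = 0.838×5.670×10⁻⁸×0.0201×(18.1⁴ − 142.5⁴).
T⁴ − T₀⁴ = 1.07328×10⁵ − 4.12344×10⁸ = -4.12237×10⁸ K⁴, so P_net = -0.394 W — negative, meaning a net gain of 0.394 W.

Net gain ≈ 0.394 W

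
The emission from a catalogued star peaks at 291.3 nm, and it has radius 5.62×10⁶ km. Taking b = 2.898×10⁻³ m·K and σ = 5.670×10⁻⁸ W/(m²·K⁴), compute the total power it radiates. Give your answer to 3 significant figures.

Wien's law: T = b/λ_max = 2.898×10⁻³/2.913×10⁻⁷ = 9948.51 K.
Surface area A = 4πR² = 4π(5.62×10⁹ m)² = 3.96901×10²⁰ m².
Then P = σAT⁴ = 5.670×10⁻⁸×3.96901×10²⁰×(9948.51)⁴ = 2.20×10²⁹ W.

P ≈ 2.20×10²⁹ W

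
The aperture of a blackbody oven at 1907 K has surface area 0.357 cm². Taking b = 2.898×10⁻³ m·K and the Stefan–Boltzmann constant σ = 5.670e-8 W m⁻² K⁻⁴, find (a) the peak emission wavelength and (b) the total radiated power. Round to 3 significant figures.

(a) λ_max = b/T = 2.898×10⁻³/1907 = 1.520×10⁻⁶ m = 1.52 μm.
Area A = 0.357 cm² = 3.57×10⁻⁵ m².
(b) P = σAT⁴ = 5.670×10⁻⁸×3.57×10⁻⁵×(1907)⁴ = 26.8 W.

λ_max ≈ 1.52 μm; P ≈ 26.8 W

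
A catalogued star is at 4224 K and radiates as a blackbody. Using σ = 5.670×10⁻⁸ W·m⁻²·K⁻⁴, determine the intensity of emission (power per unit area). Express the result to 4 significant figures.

Stefan–Boltzmann: I = σT⁴ = 5.670×10⁻⁸ × (4224)⁴ = 1.805×10⁷ W/m².

I ≈ 1.805×10⁷ W/m²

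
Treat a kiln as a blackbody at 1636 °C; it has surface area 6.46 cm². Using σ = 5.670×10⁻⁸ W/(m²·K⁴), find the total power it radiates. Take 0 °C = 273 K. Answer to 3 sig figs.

P ≈ 486 W

T = 1636 °C + 273 = 1909 K.
Area A = 6.46 cm² = 6.46×10⁻⁴ m².
P = σAT⁴ = 5.670×10⁻⁸ × 6.46×10⁻⁴ × (1909)⁴ = 486 W.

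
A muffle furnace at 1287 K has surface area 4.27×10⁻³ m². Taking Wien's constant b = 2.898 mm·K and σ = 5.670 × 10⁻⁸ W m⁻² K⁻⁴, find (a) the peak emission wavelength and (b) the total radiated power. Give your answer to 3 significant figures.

λ_max ≈ 2.25 μm; P ≈ 664 W

(a) λ_max = b/T = 2.898×10⁻³/1287 = 2.252×10⁻⁶ m = 2.25 μm.
Area A = 4.27×10⁻³ m².
(b) P = σAT⁴ = 5.670×10⁻⁸×4.27×10⁻³×(1287)⁴ = 664 W.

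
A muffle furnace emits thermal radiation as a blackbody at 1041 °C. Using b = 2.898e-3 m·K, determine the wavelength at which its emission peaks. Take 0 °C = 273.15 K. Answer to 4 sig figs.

λ_max ≈ 2205 nm

T = 1041 °C + 273.15 = 1314.15 K.
Wien's displacement law: λ_max = b/T = (2.898×10⁻³ m·K)/(1314.15 K) = 2.2052×10⁻⁶ m.
That is 2205 nm, in the infrared range.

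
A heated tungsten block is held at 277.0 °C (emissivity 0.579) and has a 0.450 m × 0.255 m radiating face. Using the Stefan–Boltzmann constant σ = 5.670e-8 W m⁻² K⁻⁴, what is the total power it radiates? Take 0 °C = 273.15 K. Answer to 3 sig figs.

P ≈ 345 W

T = 277.0 °C + 273.15 = 550.15 K.
Area A = 0.450 × 0.255 = 0.11475 m².
P = εσAT⁴ = 0.579 × 5.670×10⁻⁸ × 0.11475 × (550.15)⁴ = 345 W.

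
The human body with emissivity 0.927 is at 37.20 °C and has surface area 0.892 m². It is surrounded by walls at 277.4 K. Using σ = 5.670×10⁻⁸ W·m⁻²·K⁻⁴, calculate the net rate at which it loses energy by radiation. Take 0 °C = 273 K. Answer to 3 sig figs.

Net loss ≈ 156 W

T = 37.20 °C + 273 = 310.20 K.
Area A = 0.892 m².
Net radiated power P_net = εσA(T⁴ − T₀⁴) = 0.927×5.670×10⁻⁸×0.892×(310.20⁴ − 277.4⁴).
T⁴ − T₀⁴ = 9.25907×10⁹ − 5.92142×10⁹ = 3.33765×10⁹ K⁴, so P_net = 156 W.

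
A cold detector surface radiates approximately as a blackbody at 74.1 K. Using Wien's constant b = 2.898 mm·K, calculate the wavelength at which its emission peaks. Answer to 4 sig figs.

Wien's displacement law: λ_max = b/T = (2.898×10⁻³ m·K)/(74.1 K) = 3.9109×10⁻⁵ m.
That is 39.11 μm, in the infrared range.

λ_max ≈ 39.11 μm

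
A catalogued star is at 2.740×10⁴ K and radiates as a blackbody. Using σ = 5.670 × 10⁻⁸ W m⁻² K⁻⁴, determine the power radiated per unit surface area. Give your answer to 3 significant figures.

Stefan–Boltzmann: I = σT⁴ = 5.670×10⁻⁸ × (2.740×10⁴)⁴ = 3.20×10¹⁰ W/m².

I ≈ 3.20×10¹⁰ W/m²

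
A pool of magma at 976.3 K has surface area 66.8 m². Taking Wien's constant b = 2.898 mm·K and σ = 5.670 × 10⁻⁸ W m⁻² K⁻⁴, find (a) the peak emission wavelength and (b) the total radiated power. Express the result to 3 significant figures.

(a) λ_max = b/T = 2.898×10⁻³/976.3 = 2.968×10⁻⁶ m = 2.97×10³ nm.
Area A = 66.8 m².
(b) P = σAT⁴ = 5.670×10⁻⁸×66.8×(976.3)⁴ = 3.44×10⁶ W.

λ_max ≈ 2.97×10³ nm; P ≈ 3.44×10⁶ W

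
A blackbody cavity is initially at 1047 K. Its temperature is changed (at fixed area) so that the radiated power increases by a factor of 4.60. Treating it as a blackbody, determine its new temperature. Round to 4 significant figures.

P ∝ T⁴, so T₂/T₁ = (P₂/P₁)^(1/4) = (4.60)^(1/4) = 1.46450.
T₂ = 1047 × 1.46450 = 1533 K.

T₂ ≈ 1533 K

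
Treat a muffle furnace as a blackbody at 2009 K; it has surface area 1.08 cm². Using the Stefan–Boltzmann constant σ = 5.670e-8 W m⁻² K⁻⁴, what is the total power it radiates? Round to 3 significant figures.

Area A = 1.08 cm² = 1.08×10⁻⁴ m².
P = σAT⁴ = 5.670×10⁻⁸ × 1.08×10⁻⁴ × (2009)⁴ = 99.8 W.

P ≈ 99.8 W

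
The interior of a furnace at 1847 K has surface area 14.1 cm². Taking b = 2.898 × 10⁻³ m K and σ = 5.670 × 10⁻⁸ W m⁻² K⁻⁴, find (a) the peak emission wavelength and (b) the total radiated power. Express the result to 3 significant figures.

λ_max ≈ 1.57 μm; P ≈ 930 W

(a) λ_max = b/T = 2.898×10⁻³/1847 = 1.569×10⁻⁶ m = 1.57 μm.
Area A = 14.1 cm² = 1.41×10⁻³ m².
(b) P = σAT⁴ = 5.670×10⁻⁸×1.41×10⁻³×(1847)⁴ = 930 W.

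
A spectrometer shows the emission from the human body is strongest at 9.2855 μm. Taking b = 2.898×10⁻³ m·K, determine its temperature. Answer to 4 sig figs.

T ≈ 312.1 K

Wien's law gives T = b/λ_max = (2.898×10⁻³ m·K)/(9.2855×10⁻⁶ m) = 312.1 K.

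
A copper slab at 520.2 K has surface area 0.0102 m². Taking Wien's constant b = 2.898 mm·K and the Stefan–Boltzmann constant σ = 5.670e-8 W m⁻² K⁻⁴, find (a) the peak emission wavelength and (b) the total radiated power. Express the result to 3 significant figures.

λ_max ≈ 5.57 μm; P ≈ 42.4 W

(a) λ_max = b/T = 2.898×10⁻³/520.2 = 5.571×10⁻⁶ m = 5.57 μm.
Area A = 0.0102 m².
(b) P = σAT⁴ = 5.670×10⁻⁸×0.0102×(520.2)⁴ = 42.4 W.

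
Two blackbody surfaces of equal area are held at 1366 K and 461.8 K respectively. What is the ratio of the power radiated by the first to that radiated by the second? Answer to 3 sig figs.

With equal areas, P₁/P₂ = (T₁/T₂)⁴ = (1366/461.8)⁴ = 76.6.

P₁/P₂ ≈ 76.6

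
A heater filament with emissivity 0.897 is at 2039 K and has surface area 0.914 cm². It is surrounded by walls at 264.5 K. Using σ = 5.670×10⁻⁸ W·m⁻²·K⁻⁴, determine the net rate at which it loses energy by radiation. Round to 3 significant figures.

Area A = 0.914 cm² = 9.14×10⁻⁵ m².
Net radiated power P_net = εσA(T⁴ − T₀⁴) = 0.897×5.670×10⁻⁸×9.14×10⁻⁵×(2039⁴ − 264.5⁴).
T⁴ − T₀⁴ = 1.72850×10¹³ − 4.89444×10⁹ = 1.72801×10¹³ K⁴, so P_net = 80.3 W.

Net loss ≈ 80.3 W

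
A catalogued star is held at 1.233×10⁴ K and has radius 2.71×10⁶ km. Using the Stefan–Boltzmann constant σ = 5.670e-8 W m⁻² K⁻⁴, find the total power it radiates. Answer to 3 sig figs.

Surface area A = 4πR² = 4π(2.71×10⁹ m)² = 9.22887×10¹⁹ m².
P = σAT⁴ = 5.670×10⁻⁸ × 9.22887×10¹⁹ × (1.233×10⁴)⁴ = 1.21×10²⁹ W.

P ≈ 1.21×10²⁹ W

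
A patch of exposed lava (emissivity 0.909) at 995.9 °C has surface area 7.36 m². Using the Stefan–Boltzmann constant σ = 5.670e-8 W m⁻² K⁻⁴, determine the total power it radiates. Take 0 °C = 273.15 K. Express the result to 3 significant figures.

T = 995.9 °C + 273.15 = 1269.05 K.
Area A = 7.36 m².
P = εσAT⁴ = 0.909 × 5.670×10⁻⁸ × 7.36 × (1269.05)⁴ = 9.84×10⁵ W.

P ≈ 9.84×10⁵ W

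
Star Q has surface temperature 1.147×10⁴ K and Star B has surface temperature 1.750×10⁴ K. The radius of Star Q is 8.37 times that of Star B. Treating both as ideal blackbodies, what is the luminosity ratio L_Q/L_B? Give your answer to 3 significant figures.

L_Q/L_B ≈ 12.9

L ∝ R²T⁴, so L_Q/L_B = (R_Q/R_B)²(T_Q/T_B)⁴ = (8.37)² × (1.147×10⁴/1.750×10⁴)⁴ = 70.0569 × 0.184545 = 12.9.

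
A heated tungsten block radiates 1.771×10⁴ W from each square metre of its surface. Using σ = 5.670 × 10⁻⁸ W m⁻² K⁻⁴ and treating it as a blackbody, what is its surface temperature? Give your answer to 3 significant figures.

I = σT⁴, so T = (I/σ)^(1/4) = (1.771×10⁴/(5.670×10⁻⁸))^(1/4) = 748 K.

T ≈ 748 K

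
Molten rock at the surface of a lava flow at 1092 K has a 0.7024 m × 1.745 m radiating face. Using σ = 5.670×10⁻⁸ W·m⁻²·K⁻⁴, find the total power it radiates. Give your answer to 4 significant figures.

P ≈ 9.882×10⁴ W

Area A = 0.7024 × 1.745 = 1.22569 m².
P = σAT⁴ = 5.670×10⁻⁸ × 1.22569 × (1092)⁴ = 9.882×10⁴ W.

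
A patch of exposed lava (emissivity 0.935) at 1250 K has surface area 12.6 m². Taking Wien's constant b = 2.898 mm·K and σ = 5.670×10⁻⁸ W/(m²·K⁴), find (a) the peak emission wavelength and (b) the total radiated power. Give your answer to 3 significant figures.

λ_max ≈ 2.32×10³ nm; P ≈ 1.63×10⁶ W

(a) λ_max = b/T = 2.898×10⁻³/1250 = 2.318×10⁻⁶ m = 2.32×10³ nm.
Area A = 12.6 m².
(b) P = εσAT⁴ = 0.935×5.670×10⁻⁸×12.6×(1250)⁴ = 1.63×10⁶ W.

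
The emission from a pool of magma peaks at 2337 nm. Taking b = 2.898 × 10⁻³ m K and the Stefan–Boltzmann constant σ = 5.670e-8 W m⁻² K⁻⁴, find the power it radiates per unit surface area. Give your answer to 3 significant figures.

Wien's law: T = b/λ_max = 2.898×10⁻³/2.337×10⁻⁶ = 1240.05 K.
Then I = σT⁴ = 5.670×10⁻⁸×(1240.05)⁴ = 1.34×10⁵ W/m².

I ≈ 1.34×10⁵ W/m²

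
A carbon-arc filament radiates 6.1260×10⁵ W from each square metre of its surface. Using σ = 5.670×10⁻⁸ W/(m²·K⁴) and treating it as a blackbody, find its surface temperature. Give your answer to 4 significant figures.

T ≈ 1813 K

I = σT⁴, so T = (I/σ)^(1/4) = (6.1260×10⁵/(5.670×10⁻⁸))^(1/4) = 1813 K.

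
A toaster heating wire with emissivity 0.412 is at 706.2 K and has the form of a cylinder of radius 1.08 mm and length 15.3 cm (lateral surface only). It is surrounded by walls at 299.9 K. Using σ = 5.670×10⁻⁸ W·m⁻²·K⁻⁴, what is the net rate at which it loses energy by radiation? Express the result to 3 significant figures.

Net loss ≈ 5.84 W

Lateral area A = 2πrL = 2π×1.08×10⁻³×0.153 = 1.03823×10⁻³ m².
Net radiated power P_net = εσA(T⁴ − T₀⁴) = 0.412×5.670×10⁻⁸×1.03823×10⁻³×(706.2⁴ − 299.9⁴).
T⁴ − T₀⁴ = 2.48720×10¹¹ − 8.08921×10⁹ = 2.40631×10¹¹ K⁴, so P_net = 5.84 W.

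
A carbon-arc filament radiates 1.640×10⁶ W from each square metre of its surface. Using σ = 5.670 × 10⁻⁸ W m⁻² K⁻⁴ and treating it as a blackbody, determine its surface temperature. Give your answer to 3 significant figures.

T ≈ 2.32×10³ K

I = σT⁴, so T = (I/σ)^(1/4) = (1.640×10⁶/(5.670×10⁻⁸))^(1/4) = 2.32×10³ K.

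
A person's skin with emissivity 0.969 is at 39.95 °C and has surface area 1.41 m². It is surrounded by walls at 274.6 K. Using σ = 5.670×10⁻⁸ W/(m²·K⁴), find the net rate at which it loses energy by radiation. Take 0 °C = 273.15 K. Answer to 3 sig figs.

T = 39.95 °C + 273.15 = 313.10 K.
Area A = 1.41 m².
Net radiated power P_net = εσA(T⁴ − T₀⁴) = 0.969×5.670×10⁻⁸×1.41×(313.10⁴ − 274.6⁴).
T⁴ − T₀⁴ = 9.61020×10⁹ − 5.68594×10⁹ = 3.92426×10⁹ K⁴, so P_net = 304 W.

Net loss ≈ 304 W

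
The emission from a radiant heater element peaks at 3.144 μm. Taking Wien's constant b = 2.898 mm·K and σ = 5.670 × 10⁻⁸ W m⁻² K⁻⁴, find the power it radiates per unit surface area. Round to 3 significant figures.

Wien's law: T = b/λ_max = 2.898×10⁻³/3.144×10⁻⁶ = 921.756 K.
Then I = σT⁴ = 5.670×10⁻⁸×(921.756)⁴ = 4.09×10⁴ W/m².

I ≈ 4.09×10⁴ W/m²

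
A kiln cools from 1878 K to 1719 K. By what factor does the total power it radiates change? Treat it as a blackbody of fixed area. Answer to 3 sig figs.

P ∝ T⁴, so P₂/P₁ = (T₂/T₁)⁴ = (1719/1878)⁴ = (0.915335)⁴ = 0.702.

P₂/P₁ ≈ 0.702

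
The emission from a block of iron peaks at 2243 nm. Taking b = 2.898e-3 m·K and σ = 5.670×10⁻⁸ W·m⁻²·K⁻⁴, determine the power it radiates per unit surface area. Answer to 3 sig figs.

I ≈ 1.58×10⁵ W/m²

Wien's law: T = b/λ_max = 2.898×10⁻³/2.243×10⁻⁶ = 1292.02 K.
Then I = σT⁴ = 5.670×10⁻⁸×(1292.02)⁴ = 1.58×10⁵ W/m².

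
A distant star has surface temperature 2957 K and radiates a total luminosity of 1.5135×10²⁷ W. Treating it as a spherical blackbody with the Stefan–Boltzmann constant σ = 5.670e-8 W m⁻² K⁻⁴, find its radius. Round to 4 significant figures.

L = 4πR²σT⁴ ⇒ R = √(L/(4πσT⁴)).
σT⁴ = 4.33499×10⁶ W/m², so R = √(1.5135×10²⁷/(4π×4.33499×10⁶)) = 5.271×10⁹ m.

R ≈ 5.271×10⁹ m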